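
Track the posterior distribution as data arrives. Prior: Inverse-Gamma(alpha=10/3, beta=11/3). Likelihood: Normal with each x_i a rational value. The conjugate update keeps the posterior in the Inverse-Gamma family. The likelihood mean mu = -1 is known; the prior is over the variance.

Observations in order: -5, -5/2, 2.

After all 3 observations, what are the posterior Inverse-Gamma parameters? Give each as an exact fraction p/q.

obs 1: x=-5 → posterior Inverse-Gamma(23/6, 35/3)
obs 2: x=-5/2 → posterior Inverse-Gamma(13/3, 307/24)
obs 3: x=2 → posterior Inverse-Gamma(29/6, 415/24)

alpha=29/6, beta=415/24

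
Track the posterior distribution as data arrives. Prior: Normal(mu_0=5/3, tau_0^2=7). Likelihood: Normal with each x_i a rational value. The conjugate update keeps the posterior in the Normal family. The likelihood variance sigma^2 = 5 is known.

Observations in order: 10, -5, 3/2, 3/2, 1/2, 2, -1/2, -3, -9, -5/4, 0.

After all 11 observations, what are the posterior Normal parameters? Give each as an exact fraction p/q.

obs 1: x=10 → posterior Normal(235/36, 35/12)
obs 2: x=-5 → posterior Normal(130/57, 35/19)
obs 3: x=3/2 → posterior Normal(323/156, 35/26)
obs 4: x=3/2 → posterior Normal(193/99, 35/33)
obs 5: x=1/2 → posterior Normal(407/240, 7/8)
obs 6: x=2 → posterior Normal(491/282, 35/47)
obs 7: x=-1/2 → posterior Normal(235/162, 35/54)
obs 8: x=-3 → posterior Normal(172/183, 35/61)
obs 9: x=-9 → posterior Normal(-1/12, 35/68)
obs 10: x=-5/4 → posterior Normal(-173/900, 7/15)
obs 11: x=0 → posterior Normal(-173/984, 35/82)

mu_0=-173/984, tau_0^2=35/82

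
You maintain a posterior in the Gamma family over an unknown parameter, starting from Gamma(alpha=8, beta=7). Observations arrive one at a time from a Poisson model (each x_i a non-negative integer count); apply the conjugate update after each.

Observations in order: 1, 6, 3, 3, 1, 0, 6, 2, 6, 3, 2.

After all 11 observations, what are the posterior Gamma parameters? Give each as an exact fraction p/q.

alpha=41, beta=18

obs 1: x=1 → posterior Gamma(9, 8)
obs 2: x=6 → posterior Gamma(15, 9)
obs 3: x=3 → posterior Gamma(18, 10)
obs 4: x=3 → posterior Gamma(21, 11)
obs 5: x=1 → posterior Gamma(22, 12)
obs 6: x=0 → posterior Gamma(22, 13)
obs 7: x=6 → posterior Gamma(28, 14)
obs 8: x=2 → posterior Gamma(30, 15)
obs 9: x=6 → posterior Gamma(36, 16)
obs 10: x=3 → posterior Gamma(39, 17)
obs 11: x=2 → posterior Gamma(41, 18)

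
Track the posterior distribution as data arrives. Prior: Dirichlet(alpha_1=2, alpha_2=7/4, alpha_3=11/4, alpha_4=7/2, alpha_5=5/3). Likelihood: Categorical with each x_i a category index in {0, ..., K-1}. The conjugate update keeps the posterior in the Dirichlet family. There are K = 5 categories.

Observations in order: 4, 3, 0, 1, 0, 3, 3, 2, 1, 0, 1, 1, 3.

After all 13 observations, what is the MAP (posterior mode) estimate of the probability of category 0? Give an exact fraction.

obs 1: x=4 → posterior Dirichlet(2, 7/4, 11/4, 7/2, 8/3)
obs 2: x=3 → posterior Dirichlet(2, 7/4, 11/4, 9/2, 8/3)
obs 3: x=0 → posterior Dirichlet(3, 7/4, 11/4, 9/2, 8/3)
obs 4: x=1 → posterior Dirichlet(3, 11/4, 11/4, 9/2, 8/3)
obs 5: x=0 → posterior Dirichlet(4, 11/4, 11/4, 9/2, 8/3)
obs 6: x=3 → posterior Dirichlet(4, 11/4, 11/4, 11/2, 8/3)
obs 7: x=3 → posterior Dirichlet(4, 11/4, 11/4, 13/2, 8/3)
obs 8: x=2 → posterior Dirichlet(4, 11/4, 15/4, 13/2, 8/3)
obs 9: x=1 → posterior Dirichlet(4, 15/4, 15/4, 13/2, 8/3)
obs 10: x=0 → posterior Dirichlet(5, 15/4, 15/4, 13/2, 8/3)
obs 11: x=1 → posterior Dirichlet(5, 19/4, 15/4, 13/2, 8/3)
obs 12: x=1 → posterior Dirichlet(5, 23/4, 15/4, 13/2, 8/3)
obs 13: x=3 → posterior Dirichlet(5, 23/4, 15/4, 15/2, 8/3)

12/59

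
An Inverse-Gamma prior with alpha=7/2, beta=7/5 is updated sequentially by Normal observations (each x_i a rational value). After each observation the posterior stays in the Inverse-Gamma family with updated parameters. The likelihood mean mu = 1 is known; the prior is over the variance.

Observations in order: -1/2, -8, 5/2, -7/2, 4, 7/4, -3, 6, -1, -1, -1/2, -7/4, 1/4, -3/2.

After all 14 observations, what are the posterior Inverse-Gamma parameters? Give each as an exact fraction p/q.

alpha=21/2, beta=14699/160

obs 1: x=-1/2 → posterior Inverse-Gamma(4, 101/40)
obs 2: x=-8 → posterior Inverse-Gamma(9/2, 1721/40)
obs 3: x=5/2 → posterior Inverse-Gamma(5, 883/20)
obs 4: x=-7/2 → posterior Inverse-Gamma(11/2, 2171/40)
obs 5: x=4 → posterior Inverse-Gamma(6, 2351/40)
obs 6: x=7/4 → posterior Inverse-Gamma(13/2, 9449/160)
obs 7: x=-3 → posterior Inverse-Gamma(7, 10729/160)
obs 8: x=6 → posterior Inverse-Gamma(15/2, 12729/160)
obs 9: x=-1 → posterior Inverse-Gamma(8, 13049/160)
obs 10: x=-1 → posterior Inverse-Gamma(17/2, 13369/160)
obs 11: x=-1/2 → posterior Inverse-Gamma(9, 13549/160)
obs 12: x=-7/4 → posterior Inverse-Gamma(19/2, 7077/80)
obs 13: x=1/4 → posterior Inverse-Gamma(10, 14199/160)
obs 14: x=-3/2 → posterior Inverse-Gamma(21/2, 14699/160)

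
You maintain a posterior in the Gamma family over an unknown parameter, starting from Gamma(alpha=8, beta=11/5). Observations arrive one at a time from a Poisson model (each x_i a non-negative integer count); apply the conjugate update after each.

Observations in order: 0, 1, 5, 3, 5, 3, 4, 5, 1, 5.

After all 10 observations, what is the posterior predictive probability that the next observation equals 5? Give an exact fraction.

obs 1: x=0 → posterior Gamma(8, 16/5)
obs 2: x=1 → posterior Gamma(9, 21/5)
obs 3: x=5 → posterior Gamma(14, 26/5)
obs 4: x=3 → posterior Gamma(17, 31/5)
obs 5: x=5 → posterior Gamma(22, 36/5)
obs 6: x=3 → posterior Gamma(25, 41/5)
obs 7: x=4 → posterior Gamma(29, 46/5)
obs 8: x=5 → posterior Gamma(34, 51/5)
obs 9: x=1 → posterior Gamma(35, 56/5)
obs 10: x=5 → posterior Gamma(40, 61/5)

9986050878221965142934970008449088071335868179159355484308616080585148871065625/86098270418332102919230102297309200537417805722456921072793029250563845759434752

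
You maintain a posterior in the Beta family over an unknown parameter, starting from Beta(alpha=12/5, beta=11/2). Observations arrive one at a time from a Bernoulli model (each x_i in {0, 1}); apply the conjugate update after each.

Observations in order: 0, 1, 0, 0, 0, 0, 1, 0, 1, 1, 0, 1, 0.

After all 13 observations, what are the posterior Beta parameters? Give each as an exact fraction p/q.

obs 1: x=0 → posterior Beta(12/5, 13/2)
obs 2: x=1 → posterior Beta(17/5, 13/2)
obs 3: x=0 → posterior Beta(17/5, 15/2)
obs 4: x=0 → posterior Beta(17/5, 17/2)
obs 5: x=0 → posterior Beta(17/5, 19/2)
obs 6: x=0 → posterior Beta(17/5, 21/2)
obs 7: x=1 → posterior Beta(22/5, 21/2)
obs 8: x=0 → posterior Beta(22/5, 23/2)
obs 9: x=1 → posterior Beta(27/5, 23/2)
obs 10: x=1 → posterior Beta(32/5, 23/2)
obs 11: x=0 → posterior Beta(32/5, 25/2)
obs 12: x=1 → posterior Beta(37/5, 25/2)
obs 13: x=0 → posterior Beta(37/5, 27/2)

alpha=37/5, beta=27/2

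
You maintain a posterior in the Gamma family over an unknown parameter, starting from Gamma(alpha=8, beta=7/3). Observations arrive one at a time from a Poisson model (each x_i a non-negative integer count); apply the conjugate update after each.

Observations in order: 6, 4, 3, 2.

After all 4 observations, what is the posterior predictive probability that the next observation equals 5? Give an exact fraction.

2528972182479000177721038784793017005/19355529979239493226277147720934227968

obs 1: x=6 → posterior Gamma(14, 10/3)
obs 2: x=4 → posterior Gamma(18, 13/3)
obs 3: x=3 → posterior Gamma(21, 16/3)
obs 4: x=2 → posterior Gamma(23, 19/3)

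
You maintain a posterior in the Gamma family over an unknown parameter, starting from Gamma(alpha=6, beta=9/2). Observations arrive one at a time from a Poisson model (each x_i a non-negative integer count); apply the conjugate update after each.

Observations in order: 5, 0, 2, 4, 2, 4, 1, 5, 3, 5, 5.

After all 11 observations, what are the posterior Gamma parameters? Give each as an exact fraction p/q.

obs 1: x=5 → posterior Gamma(11, 11/2)
obs 2: x=0 → posterior Gamma(11, 13/2)
obs 3: x=2 → posterior Gamma(13, 15/2)
obs 4: x=4 → posterior Gamma(17, 17/2)
obs 5: x=2 → posterior Gamma(19, 19/2)
obs 6: x=4 → posterior Gamma(23, 21/2)
obs 7: x=1 → posterior Gamma(24, 23/2)
obs 8: x=5 → posterior Gamma(29, 25/2)
obs 9: x=3 → posterior Gamma(32, 27/2)
obs 10: x=5 → posterior Gamma(37, 29/2)
obs 11: x=5 → posterior Gamma(42, 31/2)

alpha=42, beta=31/2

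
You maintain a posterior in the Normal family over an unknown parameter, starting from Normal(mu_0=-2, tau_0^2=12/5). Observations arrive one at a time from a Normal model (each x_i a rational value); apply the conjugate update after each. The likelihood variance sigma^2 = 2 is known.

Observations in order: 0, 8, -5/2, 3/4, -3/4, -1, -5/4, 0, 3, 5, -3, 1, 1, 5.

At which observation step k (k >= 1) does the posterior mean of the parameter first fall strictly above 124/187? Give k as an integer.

k = 2

obs 1: x=0 → posterior Normal(-10/11, 12/11)
obs 2: x=8 → posterior Normal(38/17, 12/17)
obs 3: x=-5/2 → posterior Normal(1, 12/23)
obs 4: x=3/4 → posterior Normal(55/58, 12/29)
obs 5: x=-3/4 → posterior Normal(23/35, 12/35)
obs 6: x=-1 → posterior Normal(17/41, 12/41)
obs 7: x=-5/4 → posterior Normal(19/94, 12/47)
obs 8: x=0 → posterior Normal(19/106, 12/53)
obs 9: x=3 → posterior Normal(55/118, 12/59)
obs 10: x=5 → posterior Normal(23/26, 12/65)
obs 11: x=-3 → posterior Normal(79/142, 12/71)
obs 12: x=1 → posterior Normal(13/22, 12/77)
obs 13: x=1 → posterior Normal(103/166, 12/83)
obs 14: x=5 → posterior Normal(163/178, 12/89)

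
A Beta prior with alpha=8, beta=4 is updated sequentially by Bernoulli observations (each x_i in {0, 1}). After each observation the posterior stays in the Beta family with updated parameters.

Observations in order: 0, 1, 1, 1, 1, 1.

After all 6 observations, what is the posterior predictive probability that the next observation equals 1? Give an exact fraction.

obs 1: x=0 → posterior Beta(8, 5)
obs 2: x=1 → posterior Beta(9, 5)
obs 3: x=1 → posterior Beta(10, 5)
obs 4: x=1 → posterior Beta(11, 5)
obs 5: x=1 → posterior Beta(12, 5)
obs 6: x=1 → posterior Beta(13, 5)

13/18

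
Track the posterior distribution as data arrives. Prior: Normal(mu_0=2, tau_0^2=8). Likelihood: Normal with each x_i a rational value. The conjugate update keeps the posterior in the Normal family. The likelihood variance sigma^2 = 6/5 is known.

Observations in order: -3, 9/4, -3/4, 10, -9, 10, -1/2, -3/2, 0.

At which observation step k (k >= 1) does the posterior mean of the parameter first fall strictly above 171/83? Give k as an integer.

k = 4

obs 1: x=-3 → posterior Normal(-54/23, 24/23)
obs 2: x=9/4 → posterior Normal(-9/43, 24/43)
obs 3: x=-3/4 → posterior Normal(-8/21, 8/21)
obs 4: x=10 → posterior Normal(176/83, 24/83)
obs 5: x=-9 → posterior Normal(-4/103, 24/103)
obs 6: x=10 → posterior Normal(196/123, 8/41)
obs 7: x=-1/2 → posterior Normal(186/143, 24/143)
obs 8: x=-3/2 → posterior Normal(156/163, 24/163)
obs 9: x=0 → posterior Normal(52/61, 8/61)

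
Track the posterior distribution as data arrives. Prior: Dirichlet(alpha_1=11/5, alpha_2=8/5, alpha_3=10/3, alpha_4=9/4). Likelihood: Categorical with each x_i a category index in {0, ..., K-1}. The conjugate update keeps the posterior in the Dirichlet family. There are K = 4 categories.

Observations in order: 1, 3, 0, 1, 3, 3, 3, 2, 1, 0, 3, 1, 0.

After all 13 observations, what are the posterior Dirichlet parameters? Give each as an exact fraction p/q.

obs 1: x=1 → posterior Dirichlet(11/5, 13/5, 10/3, 9/4)
obs 2: x=3 → posterior Dirichlet(11/5, 13/5, 10/3, 13/4)
obs 3: x=0 → posterior Dirichlet(16/5, 13/5, 10/3, 13/4)
obs 4: x=1 → posterior Dirichlet(16/5, 18/5, 10/3, 13/4)
obs 5: x=3 → posterior Dirichlet(16/5, 18/5, 10/3, 17/4)
obs 6: x=3 → posterior Dirichlet(16/5, 18/5, 10/3, 21/4)
obs 7: x=3 → posterior Dirichlet(16/5, 18/5, 10/3, 25/4)
obs 8: x=2 → posterior Dirichlet(16/5, 18/5, 13/3, 25/4)
obs 9: x=1 → posterior Dirichlet(16/5, 23/5, 13/3, 25/4)
obs 10: x=0 → posterior Dirichlet(21/5, 23/5, 13/3, 25/4)
obs 11: x=3 → posterior Dirichlet(21/5, 23/5, 13/3, 29/4)
obs 12: x=1 → posterior Dirichlet(21/5, 28/5, 13/3, 29/4)
obs 13: x=0 → posterior Dirichlet(26/5, 28/5, 13/3, 29/4)

alpha_1=26/5, alpha_2=28/5, alpha_3=13/3, alpha_4=29/4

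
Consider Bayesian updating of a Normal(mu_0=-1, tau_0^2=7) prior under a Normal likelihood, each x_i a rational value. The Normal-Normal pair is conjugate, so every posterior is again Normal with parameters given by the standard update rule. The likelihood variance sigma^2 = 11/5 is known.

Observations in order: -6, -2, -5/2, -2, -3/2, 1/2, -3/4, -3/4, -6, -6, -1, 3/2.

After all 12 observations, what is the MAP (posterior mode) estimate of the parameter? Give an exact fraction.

obs 1: x=-6 → posterior Normal(-221/46, 77/46)
obs 2: x=-2 → posterior Normal(-97/27, 77/81)
obs 3: x=-5/2 → posterior Normal(-757/232, 77/116)
obs 4: x=-2 → posterior Normal(-897/302, 77/151)
obs 5: x=-3/2 → posterior Normal(-167/62, 77/186)
obs 6: x=1/2 → posterior Normal(-967/442, 77/221)
obs 7: x=-3/4 → posterior Normal(-2039/1024, 77/256)
obs 8: x=-3/4 → posterior Normal(-536/291, 77/291)
obs 9: x=-6 → posterior Normal(-373/163, 77/326)
obs 10: x=-6 → posterior Normal(-956/361, 77/361)
obs 11: x=-1 → posterior Normal(-991/396, 7/36)
obs 12: x=3/2 → posterior Normal(-1877/862, 77/431)

-1877/862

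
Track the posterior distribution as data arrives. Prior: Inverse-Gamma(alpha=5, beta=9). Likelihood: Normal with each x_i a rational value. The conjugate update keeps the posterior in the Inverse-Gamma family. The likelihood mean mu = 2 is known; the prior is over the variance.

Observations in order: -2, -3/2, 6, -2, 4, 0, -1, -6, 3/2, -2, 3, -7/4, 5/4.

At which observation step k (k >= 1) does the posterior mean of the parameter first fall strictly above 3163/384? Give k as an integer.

obs 1: x=-2 → posterior Inverse-Gamma(11/2, 17)
obs 2: x=-3/2 → posterior Inverse-Gamma(6, 185/8)
obs 3: x=6 → posterior Inverse-Gamma(13/2, 249/8)
obs 4: x=-2 → posterior Inverse-Gamma(7, 313/8)
obs 5: x=4 → posterior Inverse-Gamma(15/2, 329/8)
obs 6: x=0 → posterior Inverse-Gamma(8, 345/8)
obs 7: x=-1 → posterior Inverse-Gamma(17/2, 381/8)
obs 8: x=-6 → posterior Inverse-Gamma(9, 637/8)
obs 9: x=3/2 → posterior Inverse-Gamma(19/2, 319/4)
obs 10: x=-2 → posterior Inverse-Gamma(10, 351/4)
obs 11: x=3 → posterior Inverse-Gamma(21/2, 353/4)
obs 12: x=-7/4 → posterior Inverse-Gamma(11, 3049/32)
obs 13: x=5/4 → posterior Inverse-Gamma(23/2, 1529/16)

k = 8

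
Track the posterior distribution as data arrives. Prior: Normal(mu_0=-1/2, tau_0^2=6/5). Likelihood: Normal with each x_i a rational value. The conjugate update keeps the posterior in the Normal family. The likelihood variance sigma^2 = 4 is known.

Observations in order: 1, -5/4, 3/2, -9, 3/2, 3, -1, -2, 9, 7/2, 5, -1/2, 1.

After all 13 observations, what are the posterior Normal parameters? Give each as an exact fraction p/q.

mu_0=121/196, tau_0^2=12/49

obs 1: x=1 → posterior Normal(-2/13, 12/13)
obs 2: x=-5/4 → posterior Normal(-23/64, 3/4)
obs 3: x=3/2 → posterior Normal(-5/76, 12/19)
obs 4: x=-9 → posterior Normal(-113/88, 6/11)
obs 5: x=3/2 → posterior Normal(-19/20, 12/25)
obs 6: x=3 → posterior Normal(-59/112, 3/7)
obs 7: x=-1 → posterior Normal(-71/124, 12/31)
obs 8: x=-2 → posterior Normal(-95/136, 6/17)
obs 9: x=9 → posterior Normal(13/148, 12/37)
obs 10: x=7/2 → posterior Normal(11/32, 3/10)
obs 11: x=5 → posterior Normal(115/172, 12/43)
obs 12: x=-1/2 → posterior Normal(109/184, 6/23)
obs 13: x=1 → posterior Normal(121/196, 12/49)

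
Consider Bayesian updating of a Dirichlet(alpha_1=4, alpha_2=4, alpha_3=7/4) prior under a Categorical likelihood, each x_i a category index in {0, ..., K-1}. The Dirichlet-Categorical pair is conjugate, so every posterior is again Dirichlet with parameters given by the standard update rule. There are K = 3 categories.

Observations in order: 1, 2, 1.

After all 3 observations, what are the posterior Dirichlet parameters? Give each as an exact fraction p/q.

alpha_1=4, alpha_2=6, alpha_3=11/4

obs 1: x=1 → posterior Dirichlet(4, 5, 7/4)
obs 2: x=2 → posterior Dirichlet(4, 5, 11/4)
obs 3: x=1 → posterior Dirichlet(4, 6, 11/4)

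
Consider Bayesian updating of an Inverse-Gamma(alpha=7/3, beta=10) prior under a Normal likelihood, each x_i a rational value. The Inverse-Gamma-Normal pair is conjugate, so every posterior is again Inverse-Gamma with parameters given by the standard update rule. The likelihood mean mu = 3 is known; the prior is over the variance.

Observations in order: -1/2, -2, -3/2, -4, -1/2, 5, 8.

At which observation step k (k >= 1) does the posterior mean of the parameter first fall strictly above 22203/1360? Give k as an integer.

obs 1: x=-1/2 → posterior Inverse-Gamma(17/6, 129/8)
obs 2: x=-2 → posterior Inverse-Gamma(10/3, 229/8)
obs 3: x=-3/2 → posterior Inverse-Gamma(23/6, 155/4)
obs 4: x=-4 → posterior Inverse-Gamma(13/3, 253/4)
obs 5: x=-1/2 → posterior Inverse-Gamma(29/6, 555/8)
obs 6: x=5 → posterior Inverse-Gamma(16/3, 571/8)
obs 7: x=8 → posterior Inverse-Gamma(35/6, 671/8)

k = 4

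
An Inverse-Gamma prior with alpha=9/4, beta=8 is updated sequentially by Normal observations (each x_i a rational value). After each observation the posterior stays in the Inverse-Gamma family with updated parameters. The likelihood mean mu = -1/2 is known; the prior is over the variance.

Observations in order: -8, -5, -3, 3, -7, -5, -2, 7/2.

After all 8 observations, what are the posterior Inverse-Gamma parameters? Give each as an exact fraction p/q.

obs 1: x=-8 → posterior Inverse-Gamma(11/4, 289/8)
obs 2: x=-5 → posterior Inverse-Gamma(13/4, 185/4)
obs 3: x=-3 → posterior Inverse-Gamma(15/4, 395/8)
obs 4: x=3 → posterior Inverse-Gamma(17/4, 111/2)
obs 5: x=-7 → posterior Inverse-Gamma(19/4, 613/8)
obs 6: x=-5 → posterior Inverse-Gamma(21/4, 347/4)
obs 7: x=-2 → posterior Inverse-Gamma(23/4, 703/8)
obs 8: x=7/2 → posterior Inverse-Gamma(25/4, 767/8)

alpha=25/4, beta=767/8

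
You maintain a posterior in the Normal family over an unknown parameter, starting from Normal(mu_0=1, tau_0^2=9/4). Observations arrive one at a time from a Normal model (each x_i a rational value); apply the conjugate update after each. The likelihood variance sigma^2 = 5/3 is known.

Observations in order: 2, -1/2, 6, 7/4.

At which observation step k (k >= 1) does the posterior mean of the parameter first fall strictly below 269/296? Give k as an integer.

obs 1: x=2 → posterior Normal(74/47, 45/47)
obs 2: x=-1/2 → posterior Normal(121/148, 45/74)
obs 3: x=6 → posterior Normal(445/202, 45/101)
obs 4: x=7/4 → posterior Normal(1079/512, 45/128)

k = 2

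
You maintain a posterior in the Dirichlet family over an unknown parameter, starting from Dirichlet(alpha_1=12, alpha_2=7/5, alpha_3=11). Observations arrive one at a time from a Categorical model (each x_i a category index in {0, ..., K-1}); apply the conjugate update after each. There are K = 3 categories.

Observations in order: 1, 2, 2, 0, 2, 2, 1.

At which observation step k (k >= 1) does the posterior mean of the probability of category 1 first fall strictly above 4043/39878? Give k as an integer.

k = 7

obs 1: x=1 → posterior Dirichlet(12, 12/5, 11)
obs 2: x=2 → posterior Dirichlet(12, 12/5, 12)
obs 3: x=2 → posterior Dirichlet(12, 12/5, 13)
obs 4: x=0 → posterior Dirichlet(13, 12/5, 13)
obs 5: x=2 → posterior Dirichlet(13, 12/5, 14)
obs 6: x=2 → posterior Dirichlet(13, 12/5, 15)
obs 7: x=1 → posterior Dirichlet(13, 17/5, 15)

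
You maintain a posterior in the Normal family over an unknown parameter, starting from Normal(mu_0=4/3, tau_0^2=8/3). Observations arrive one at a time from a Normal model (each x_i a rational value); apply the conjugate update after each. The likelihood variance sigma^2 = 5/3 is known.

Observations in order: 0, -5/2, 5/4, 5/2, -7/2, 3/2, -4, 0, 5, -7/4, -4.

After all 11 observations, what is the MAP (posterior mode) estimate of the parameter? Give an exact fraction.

-112/279

obs 1: x=0 → posterior Normal(20/39, 40/39)
obs 2: x=-5/2 → posterior Normal(-40/63, 40/63)
obs 3: x=5/4 → posterior Normal(-10/87, 40/87)
obs 4: x=5/2 → posterior Normal(50/111, 40/111)
obs 5: x=-7/2 → posterior Normal(-34/135, 8/27)
obs 6: x=3/2 → posterior Normal(2/159, 40/159)
obs 7: x=-4 → posterior Normal(-94/183, 40/183)
obs 8: x=0 → posterior Normal(-94/207, 40/207)
obs 9: x=5 → posterior Normal(26/231, 40/231)
obs 10: x=-7/4 → posterior Normal(-16/255, 8/51)
obs 11: x=-4 → posterior Normal(-112/279, 40/279)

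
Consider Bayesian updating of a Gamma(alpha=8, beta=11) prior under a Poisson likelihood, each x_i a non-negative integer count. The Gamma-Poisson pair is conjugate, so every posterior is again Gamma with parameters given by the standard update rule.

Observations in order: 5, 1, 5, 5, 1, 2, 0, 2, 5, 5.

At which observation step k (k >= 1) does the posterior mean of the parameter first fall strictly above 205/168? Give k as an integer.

k = 3

obs 1: x=5 → posterior Gamma(13, 12)
obs 2: x=1 → posterior Gamma(14, 13)
obs 3: x=5 → posterior Gamma(19, 14)
obs 4: x=5 → posterior Gamma(24, 15)
obs 5: x=1 → posterior Gamma(25, 16)
obs 6: x=2 → posterior Gamma(27, 17)
obs 7: x=0 → posterior Gamma(27, 18)
obs 8: x=2 → posterior Gamma(29, 19)
obs 9: x=5 → posterior Gamma(34, 20)
obs 10: x=5 → posterior Gamma(39, 21)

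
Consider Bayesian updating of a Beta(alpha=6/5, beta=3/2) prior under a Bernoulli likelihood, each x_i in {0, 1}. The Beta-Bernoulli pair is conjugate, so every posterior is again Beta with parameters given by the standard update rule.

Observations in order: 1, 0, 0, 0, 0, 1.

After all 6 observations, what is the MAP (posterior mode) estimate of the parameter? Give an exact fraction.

22/67

obs 1: x=1 → posterior Beta(11/5, 3/2)
obs 2: x=0 → posterior Beta(11/5, 5/2)
obs 3: x=0 → posterior Beta(11/5, 7/2)
obs 4: x=0 → posterior Beta(11/5, 9/2)
obs 5: x=0 → posterior Beta(11/5, 11/2)
obs 6: x=1 → posterior Beta(16/5, 11/2)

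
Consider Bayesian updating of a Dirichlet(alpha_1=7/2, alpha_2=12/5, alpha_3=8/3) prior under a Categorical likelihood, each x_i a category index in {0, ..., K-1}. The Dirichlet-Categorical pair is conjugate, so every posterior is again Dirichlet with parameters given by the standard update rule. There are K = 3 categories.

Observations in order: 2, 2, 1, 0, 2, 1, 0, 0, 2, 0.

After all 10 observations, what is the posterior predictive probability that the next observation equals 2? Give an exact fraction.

200/557

obs 1: x=2 → posterior Dirichlet(7/2, 12/5, 11/3)
obs 2: x=2 → posterior Dirichlet(7/2, 12/5, 14/3)
obs 3: x=1 → posterior Dirichlet(7/2, 17/5, 14/3)
obs 4: x=0 → posterior Dirichlet(9/2, 17/5, 14/3)
obs 5: x=2 → posterior Dirichlet(9/2, 17/5, 17/3)
obs 6: x=1 → posterior Dirichlet(9/2, 22/5, 17/3)
obs 7: x=0 → posterior Dirichlet(11/2, 22/5, 17/3)
obs 8: x=0 → posterior Dirichlet(13/2, 22/5, 17/3)
obs 9: x=2 → posterior Dirichlet(13/2, 22/5, 20/3)
obs 10: x=0 → posterior Dirichlet(15/2, 22/5, 20/3)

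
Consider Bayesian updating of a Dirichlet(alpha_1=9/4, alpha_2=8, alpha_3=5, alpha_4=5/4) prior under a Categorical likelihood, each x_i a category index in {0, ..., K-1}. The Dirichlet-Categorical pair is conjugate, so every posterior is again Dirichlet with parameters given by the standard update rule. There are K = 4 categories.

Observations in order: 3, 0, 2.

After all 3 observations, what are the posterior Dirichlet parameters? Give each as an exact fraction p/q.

alpha_1=13/4, alpha_2=8, alpha_3=6, alpha_4=9/4

obs 1: x=3 → posterior Dirichlet(9/4, 8, 5, 9/4)
obs 2: x=0 → posterior Dirichlet(13/4, 8, 5, 9/4)
obs 3: x=2 → posterior Dirichlet(13/4, 8, 6, 9/4)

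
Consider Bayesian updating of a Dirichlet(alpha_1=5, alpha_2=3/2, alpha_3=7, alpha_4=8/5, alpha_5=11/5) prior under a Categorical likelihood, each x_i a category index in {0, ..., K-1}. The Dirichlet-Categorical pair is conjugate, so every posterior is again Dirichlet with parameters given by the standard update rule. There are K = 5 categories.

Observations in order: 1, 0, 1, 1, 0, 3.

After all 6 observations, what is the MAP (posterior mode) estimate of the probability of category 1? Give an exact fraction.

35/183

obs 1: x=1 → posterior Dirichlet(5, 5/2, 7, 8/5, 11/5)
obs 2: x=0 → posterior Dirichlet(6, 5/2, 7, 8/5, 11/5)
obs 3: x=1 → posterior Dirichlet(6, 7/2, 7, 8/5, 11/5)
obs 4: x=1 → posterior Dirichlet(6, 9/2, 7, 8/5, 11/5)
obs 5: x=0 → posterior Dirichlet(7, 9/2, 7, 8/5, 11/5)
obs 6: x=3 → posterior Dirichlet(7, 9/2, 7, 13/5, 11/5)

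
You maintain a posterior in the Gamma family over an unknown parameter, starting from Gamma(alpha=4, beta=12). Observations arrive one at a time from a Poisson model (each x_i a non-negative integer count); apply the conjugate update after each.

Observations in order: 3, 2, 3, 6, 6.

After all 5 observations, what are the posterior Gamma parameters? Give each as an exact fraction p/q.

alpha=24, beta=17

obs 1: x=3 → posterior Gamma(7, 13)
obs 2: x=2 → posterior Gamma(9, 14)
obs 3: x=3 → posterior Gamma(12, 15)
obs 4: x=6 → posterior Gamma(18, 16)
obs 5: x=6 → posterior Gamma(24, 17)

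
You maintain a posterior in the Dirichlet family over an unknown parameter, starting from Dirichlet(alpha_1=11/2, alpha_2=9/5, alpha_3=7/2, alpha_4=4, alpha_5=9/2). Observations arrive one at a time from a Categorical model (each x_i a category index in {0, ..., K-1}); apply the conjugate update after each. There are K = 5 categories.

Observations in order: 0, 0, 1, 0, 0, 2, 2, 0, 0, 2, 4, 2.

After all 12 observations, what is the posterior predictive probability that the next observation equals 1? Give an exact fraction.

28/313

obs 1: x=0 → posterior Dirichlet(13/2, 9/5, 7/2, 4, 9/2)
obs 2: x=0 → posterior Dirichlet(15/2, 9/5, 7/2, 4, 9/2)
obs 3: x=1 → posterior Dirichlet(15/2, 14/5, 7/2, 4, 9/2)
obs 4: x=0 → posterior Dirichlet(17/2, 14/5, 7/2, 4, 9/2)
obs 5: x=0 → posterior Dirichlet(19/2, 14/5, 7/2, 4, 9/2)
obs 6: x=2 → posterior Dirichlet(19/2, 14/5, 9/2, 4, 9/2)
obs 7: x=2 → posterior Dirichlet(19/2, 14/5, 11/2, 4, 9/2)
obs 8: x=0 → posterior Dirichlet(21/2, 14/5, 11/2, 4, 9/2)
obs 9: x=0 → posterior Dirichlet(23/2, 14/5, 11/2, 4, 9/2)
obs 10: x=2 → posterior Dirichlet(23/2, 14/5, 13/2, 4, 9/2)
obs 11: x=4 → posterior Dirichlet(23/2, 14/5, 13/2, 4, 11/2)
obs 12: x=2 → posterior Dirichlet(23/2, 14/5, 15/2, 4, 11/2)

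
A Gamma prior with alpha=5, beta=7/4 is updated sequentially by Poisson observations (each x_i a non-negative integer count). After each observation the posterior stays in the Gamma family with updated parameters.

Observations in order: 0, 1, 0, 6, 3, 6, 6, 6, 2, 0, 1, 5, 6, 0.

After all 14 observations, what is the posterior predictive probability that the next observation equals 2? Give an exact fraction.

obs 1: x=0 → posterior Gamma(5, 11/4)
obs 2: x=1 → posterior Gamma(6, 15/4)
obs 3: x=0 → posterior Gamma(6, 19/4)
obs 4: x=6 → posterior Gamma(12, 23/4)
obs 5: x=3 → posterior Gamma(15, 27/4)
obs 6: x=6 → posterior Gamma(21, 31/4)
obs 7: x=6 → posterior Gamma(27, 35/4)
obs 8: x=6 → posterior Gamma(33, 39/4)
obs 9: x=2 → posterior Gamma(35, 43/4)
obs 10: x=0 → posterior Gamma(35, 47/4)
obs 11: x=1 → posterior Gamma(36, 51/4)
obs 12: x=5 → posterior Gamma(41, 55/4)
obs 13: x=6 → posterior Gamma(47, 59/4)
obs 14: x=0 → posterior Gamma(47, 63/4)

66901353874596345560753331075818506172714182417114329754056070439429365675546964152031616/300376071024635284156087943212436719239375530813650294861384068083525481611313395070377347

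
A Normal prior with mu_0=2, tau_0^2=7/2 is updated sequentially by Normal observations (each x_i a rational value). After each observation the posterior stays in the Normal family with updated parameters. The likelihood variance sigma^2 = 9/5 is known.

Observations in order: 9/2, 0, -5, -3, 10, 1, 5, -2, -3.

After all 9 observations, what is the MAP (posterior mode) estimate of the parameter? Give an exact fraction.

obs 1: x=9/2 → posterior Normal(387/106, 63/53)
obs 2: x=0 → posterior Normal(387/176, 63/88)
obs 3: x=-5 → posterior Normal(37/246, 21/41)
obs 4: x=-3 → posterior Normal(-173/316, 63/158)
obs 5: x=10 → posterior Normal(527/386, 63/193)
obs 6: x=1 → posterior Normal(199/152, 21/76)
obs 7: x=5 → posterior Normal(947/526, 63/263)
obs 8: x=-2 → posterior Normal(807/596, 63/298)
obs 9: x=-3 → posterior Normal(199/222, 7/37)

199/222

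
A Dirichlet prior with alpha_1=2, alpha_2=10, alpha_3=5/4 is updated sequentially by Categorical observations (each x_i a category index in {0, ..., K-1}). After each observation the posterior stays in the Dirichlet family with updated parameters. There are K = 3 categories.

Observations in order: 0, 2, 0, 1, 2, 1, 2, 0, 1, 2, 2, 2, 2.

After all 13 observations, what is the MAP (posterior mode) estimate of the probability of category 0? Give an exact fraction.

16/93

obs 1: x=0 → posterior Dirichlet(3, 10, 5/4)
obs 2: x=2 → posterior Dirichlet(3, 10, 9/4)
obs 3: x=0 → posterior Dirichlet(4, 10, 9/4)
obs 4: x=1 → posterior Dirichlet(4, 11, 9/4)
obs 5: x=2 → posterior Dirichlet(4, 11, 13/4)
obs 6: x=1 → posterior Dirichlet(4, 12, 13/4)
obs 7: x=2 → posterior Dirichlet(4, 12, 17/4)
obs 8: x=0 → posterior Dirichlet(5, 12, 17/4)
obs 9: x=1 → posterior Dirichlet(5, 13, 17/4)
obs 10: x=2 → posterior Dirichlet(5, 13, 21/4)
obs 11: x=2 → posterior Dirichlet(5, 13, 25/4)
obs 12: x=2 → posterior Dirichlet(5, 13, 29/4)
obs 13: x=2 → posterior Dirichlet(5, 13, 33/4)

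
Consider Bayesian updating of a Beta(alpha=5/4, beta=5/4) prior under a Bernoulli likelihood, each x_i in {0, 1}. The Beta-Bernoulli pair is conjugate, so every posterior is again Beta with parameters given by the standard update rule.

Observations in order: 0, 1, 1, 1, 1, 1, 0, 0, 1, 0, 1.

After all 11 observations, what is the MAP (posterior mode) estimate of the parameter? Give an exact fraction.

29/46

obs 1: x=0 → posterior Beta(5/4, 9/4)
obs 2: x=1 → posterior Beta(9/4, 9/4)
obs 3: x=1 → posterior Beta(13/4, 9/4)
obs 4: x=1 → posterior Beta(17/4, 9/4)
obs 5: x=1 → posterior Beta(21/4, 9/4)
obs 6: x=1 → posterior Beta(25/4, 9/4)
obs 7: x=0 → posterior Beta(25/4, 13/4)
obs 8: x=0 → posterior Beta(25/4, 17/4)
obs 9: x=1 → posterior Beta(29/4, 17/4)
obs 10: x=0 → posterior Beta(29/4, 21/4)
obs 11: x=1 → posterior Beta(33/4, 21/4)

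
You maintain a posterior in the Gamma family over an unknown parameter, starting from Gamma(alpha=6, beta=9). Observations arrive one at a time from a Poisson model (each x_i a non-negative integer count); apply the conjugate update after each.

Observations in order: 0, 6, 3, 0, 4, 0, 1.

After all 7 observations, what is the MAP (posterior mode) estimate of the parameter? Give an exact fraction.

19/16

obs 1: x=0 → posterior Gamma(6, 10)
obs 2: x=6 → posterior Gamma(12, 11)
obs 3: x=3 → posterior Gamma(15, 12)
obs 4: x=0 → posterior Gamma(15, 13)
obs 5: x=4 → posterior Gamma(19, 14)
obs 6: x=0 → posterior Gamma(19, 15)
obs 7: x=1 → posterior Gamma(20, 16)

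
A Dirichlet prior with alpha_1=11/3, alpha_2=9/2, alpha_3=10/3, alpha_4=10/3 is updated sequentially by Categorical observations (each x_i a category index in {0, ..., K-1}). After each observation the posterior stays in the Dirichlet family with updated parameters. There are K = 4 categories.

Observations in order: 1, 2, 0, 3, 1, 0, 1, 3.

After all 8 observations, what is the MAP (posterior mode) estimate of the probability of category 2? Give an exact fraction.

obs 1: x=1 → posterior Dirichlet(11/3, 11/2, 10/3, 10/3)
obs 2: x=2 → posterior Dirichlet(11/3, 11/2, 13/3, 10/3)
obs 3: x=0 → posterior Dirichlet(14/3, 11/2, 13/3, 10/3)
obs 4: x=3 → posterior Dirichlet(14/3, 11/2, 13/3, 13/3)
obs 5: x=1 → posterior Dirichlet(14/3, 13/2, 13/3, 13/3)
obs 6: x=0 → posterior Dirichlet(17/3, 13/2, 13/3, 13/3)
obs 7: x=1 → posterior Dirichlet(17/3, 15/2, 13/3, 13/3)
obs 8: x=3 → posterior Dirichlet(17/3, 15/2, 13/3, 16/3)

20/113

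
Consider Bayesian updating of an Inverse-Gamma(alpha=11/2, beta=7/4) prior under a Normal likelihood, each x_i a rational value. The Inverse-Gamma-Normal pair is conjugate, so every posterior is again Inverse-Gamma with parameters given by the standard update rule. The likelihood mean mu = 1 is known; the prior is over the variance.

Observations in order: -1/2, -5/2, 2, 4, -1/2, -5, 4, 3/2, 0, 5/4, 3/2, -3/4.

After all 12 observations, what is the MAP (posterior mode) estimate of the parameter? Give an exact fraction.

obs 1: x=-1/2 → posterior Inverse-Gamma(6, 23/8)
obs 2: x=-5/2 → posterior Inverse-Gamma(13/2, 9)
obs 3: x=2 → posterior Inverse-Gamma(7, 19/2)
obs 4: x=4 → posterior Inverse-Gamma(15/2, 14)
obs 5: x=-1/2 → posterior Inverse-Gamma(8, 121/8)
obs 6: x=-5 → posterior Inverse-Gamma(17/2, 265/8)
obs 7: x=4 → posterior Inverse-Gamma(9, 301/8)
obs 8: x=3/2 → posterior Inverse-Gamma(19/2, 151/4)
obs 9: x=0 → posterior Inverse-Gamma(10, 153/4)
obs 10: x=5/4 → posterior Inverse-Gamma(21/2, 1225/32)
obs 11: x=3/2 → posterior Inverse-Gamma(11, 1229/32)
obs 12: x=-3/4 → posterior Inverse-Gamma(23/2, 639/16)

639/200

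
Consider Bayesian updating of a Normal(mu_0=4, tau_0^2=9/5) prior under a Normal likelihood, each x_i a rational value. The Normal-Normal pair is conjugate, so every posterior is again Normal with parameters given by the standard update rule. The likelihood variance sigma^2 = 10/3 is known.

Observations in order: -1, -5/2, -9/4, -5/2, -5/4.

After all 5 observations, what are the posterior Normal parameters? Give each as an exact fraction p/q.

mu_0=-113/370, tau_0^2=18/37

obs 1: x=-1 → posterior Normal(173/77, 90/77)
obs 2: x=-5/2 → posterior Normal(211/208, 45/52)
obs 3: x=-9/4 → posterior Normal(179/524, 90/131)
obs 4: x=-5/2 → posterior Normal(-91/632, 45/79)
obs 5: x=-5/4 → posterior Normal(-113/370, 18/37)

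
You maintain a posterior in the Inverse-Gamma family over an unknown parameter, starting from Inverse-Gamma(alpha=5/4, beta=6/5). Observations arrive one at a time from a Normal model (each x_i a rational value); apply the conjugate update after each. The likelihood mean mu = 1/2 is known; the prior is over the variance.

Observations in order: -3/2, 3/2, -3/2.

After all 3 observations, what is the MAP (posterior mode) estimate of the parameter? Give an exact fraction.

38/25

obs 1: x=-3/2 → posterior Inverse-Gamma(7/4, 16/5)
obs 2: x=3/2 → posterior Inverse-Gamma(9/4, 37/10)
obs 3: x=-3/2 → posterior Inverse-Gamma(11/4, 57/10)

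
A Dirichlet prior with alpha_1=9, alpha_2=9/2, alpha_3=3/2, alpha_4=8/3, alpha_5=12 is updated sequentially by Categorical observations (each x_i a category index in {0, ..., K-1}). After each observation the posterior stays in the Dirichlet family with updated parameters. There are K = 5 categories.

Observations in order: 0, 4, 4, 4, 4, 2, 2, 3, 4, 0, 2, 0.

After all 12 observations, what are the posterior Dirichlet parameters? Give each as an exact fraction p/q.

alpha_1=12, alpha_2=9/2, alpha_3=9/2, alpha_4=11/3, alpha_5=17

obs 1: x=0 → posterior Dirichlet(10, 9/2, 3/2, 8/3, 12)
obs 2: x=4 → posterior Dirichlet(10, 9/2, 3/2, 8/3, 13)
obs 3: x=4 → posterior Dirichlet(10, 9/2, 3/2, 8/3, 14)
obs 4: x=4 → posterior Dirichlet(10, 9/2, 3/2, 8/3, 15)
obs 5: x=4 → posterior Dirichlet(10, 9/2, 3/2, 8/3, 16)
obs 6: x=2 → posterior Dirichlet(10, 9/2, 5/2, 8/3, 16)
obs 7: x=2 → posterior Dirichlet(10, 9/2, 7/2, 8/3, 16)
obs 8: x=3 → posterior Dirichlet(10, 9/2, 7/2, 11/3, 16)
obs 9: x=4 → posterior Dirichlet(10, 9/2, 7/2, 11/3, 17)
obs 10: x=0 → posterior Dirichlet(11, 9/2, 7/2, 11/3, 17)
obs 11: x=2 → posterior Dirichlet(11, 9/2, 9/2, 11/3, 17)
obs 12: x=0 → posterior Dirichlet(12, 9/2, 9/2, 11/3, 17)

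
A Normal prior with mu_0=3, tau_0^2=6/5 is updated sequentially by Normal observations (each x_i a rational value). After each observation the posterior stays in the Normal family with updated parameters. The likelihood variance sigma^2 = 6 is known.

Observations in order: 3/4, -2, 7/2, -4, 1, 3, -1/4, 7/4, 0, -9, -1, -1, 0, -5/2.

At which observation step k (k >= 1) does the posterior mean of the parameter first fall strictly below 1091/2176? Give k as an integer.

k = 12

obs 1: x=3/4 → posterior Normal(21/8, 1)
obs 2: x=-2 → posterior Normal(55/28, 6/7)
obs 3: x=7/2 → posterior Normal(69/32, 3/4)
obs 4: x=-4 → posterior Normal(53/36, 2/3)
obs 5: x=1 → posterior Normal(57/40, 3/5)
obs 6: x=3 → posterior Normal(69/44, 6/11)
obs 7: x=-1/4 → posterior Normal(17/12, 1/2)
obs 8: x=7/4 → posterior Normal(75/52, 6/13)
obs 9: x=0 → posterior Normal(75/56, 3/7)
obs 10: x=-9 → posterior Normal(13/20, 2/5)
obs 11: x=-1 → posterior Normal(35/64, 3/8)
obs 12: x=-1 → posterior Normal(31/68, 6/17)
obs 13: x=0 → posterior Normal(31/72, 1/3)
obs 14: x=-5/2 → posterior Normal(21/76, 6/19)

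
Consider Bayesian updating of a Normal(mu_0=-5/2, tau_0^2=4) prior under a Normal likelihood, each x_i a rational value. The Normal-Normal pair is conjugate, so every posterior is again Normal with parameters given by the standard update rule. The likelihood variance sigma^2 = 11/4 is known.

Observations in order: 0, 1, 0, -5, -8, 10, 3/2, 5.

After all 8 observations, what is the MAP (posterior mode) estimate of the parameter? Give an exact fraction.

obs 1: x=0 → posterior Normal(-55/54, 44/27)
obs 2: x=1 → posterior Normal(-23/86, 44/43)
obs 3: x=0 → posterior Normal(-23/118, 44/59)
obs 4: x=-5 → posterior Normal(-61/50, 44/75)
obs 5: x=-8 → posterior Normal(-439/182, 44/91)
obs 6: x=10 → posterior Normal(-119/214, 44/107)
obs 7: x=3/2 → posterior Normal(-71/246, 44/123)
obs 8: x=5 → posterior Normal(89/278, 44/139)

89/278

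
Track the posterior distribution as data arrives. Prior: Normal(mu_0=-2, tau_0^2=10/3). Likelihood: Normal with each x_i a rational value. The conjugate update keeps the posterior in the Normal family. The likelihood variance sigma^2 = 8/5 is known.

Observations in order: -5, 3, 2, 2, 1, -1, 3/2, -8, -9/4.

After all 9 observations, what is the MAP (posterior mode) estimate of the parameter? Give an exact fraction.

-257/316

obs 1: x=-5 → posterior Normal(-149/37, 40/37)
obs 2: x=3 → posterior Normal(-37/31, 20/31)
obs 3: x=2 → posterior Normal(-8/29, 40/87)
obs 4: x=2 → posterior Normal(13/56, 5/14)
obs 5: x=1 → posterior Normal(51/137, 40/137)
obs 6: x=-1 → posterior Normal(13/81, 20/81)
obs 7: x=3/2 → posterior Normal(127/374, 40/187)
obs 8: x=-8 → posterior Normal(-273/424, 10/53)
obs 9: x=-9/4 → posterior Normal(-257/316, 40/237)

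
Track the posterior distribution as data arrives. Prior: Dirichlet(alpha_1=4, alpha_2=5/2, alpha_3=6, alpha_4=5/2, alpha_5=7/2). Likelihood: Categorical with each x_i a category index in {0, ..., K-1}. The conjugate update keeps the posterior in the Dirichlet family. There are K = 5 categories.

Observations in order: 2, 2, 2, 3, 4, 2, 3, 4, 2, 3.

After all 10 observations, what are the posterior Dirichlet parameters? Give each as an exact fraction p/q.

obs 1: x=2 → posterior Dirichlet(4, 5/2, 7, 5/2, 7/2)
obs 2: x=2 → posterior Dirichlet(4, 5/2, 8, 5/2, 7/2)
obs 3: x=2 → posterior Dirichlet(4, 5/2, 9, 5/2, 7/2)
obs 4: x=3 → posterior Dirichlet(4, 5/2, 9, 7/2, 7/2)
obs 5: x=4 → posterior Dirichlet(4, 5/2, 9, 7/2, 9/2)
obs 6: x=2 → posterior Dirichlet(4, 5/2, 10, 7/2, 9/2)
obs 7: x=3 → posterior Dirichlet(4, 5/2, 10, 9/2, 9/2)
obs 8: x=4 → posterior Dirichlet(4, 5/2, 10, 9/2, 11/2)
obs 9: x=2 → posterior Dirichlet(4, 5/2, 11, 9/2, 11/2)
obs 10: x=3 → posterior Dirichlet(4, 5/2, 11, 11/2, 11/2)

alpha_1=4, alpha_2=5/2, alpha_3=11, alpha_4=11/2, alpha_5=11/2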